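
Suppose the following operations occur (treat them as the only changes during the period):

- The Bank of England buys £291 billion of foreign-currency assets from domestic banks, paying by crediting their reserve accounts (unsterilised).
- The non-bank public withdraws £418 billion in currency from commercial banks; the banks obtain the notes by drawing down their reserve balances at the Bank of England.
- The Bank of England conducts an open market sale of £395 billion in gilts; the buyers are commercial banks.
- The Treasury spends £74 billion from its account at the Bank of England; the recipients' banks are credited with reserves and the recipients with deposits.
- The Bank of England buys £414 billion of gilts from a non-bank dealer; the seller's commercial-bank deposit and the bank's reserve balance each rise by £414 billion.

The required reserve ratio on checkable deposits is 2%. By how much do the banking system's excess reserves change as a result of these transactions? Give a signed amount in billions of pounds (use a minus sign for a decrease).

-£35.4 billion

FX purchase £291 billion: reserves +£291B, deposits 0.
Currency withdrawal £418 billion: reserves −£418B, deposits −£418B.
OMO sale (to banks) £395 billion: reserves −£395B, deposits 0.
Government spending £74 billion: reserves +£74B, deposits +£74B.
Asset purchase (from non-banks) £414 billion: reserves +£414B, deposits +£414B.
Totals: Δreserves = −£34B, Δdeposits = +£70B.
Δrequired reserves = 2% × +£70B = +£1.4B.
Δexcess reserves = Δreserves − Δrequired = −£34B − (+£1.4B) = -£35.4 billion.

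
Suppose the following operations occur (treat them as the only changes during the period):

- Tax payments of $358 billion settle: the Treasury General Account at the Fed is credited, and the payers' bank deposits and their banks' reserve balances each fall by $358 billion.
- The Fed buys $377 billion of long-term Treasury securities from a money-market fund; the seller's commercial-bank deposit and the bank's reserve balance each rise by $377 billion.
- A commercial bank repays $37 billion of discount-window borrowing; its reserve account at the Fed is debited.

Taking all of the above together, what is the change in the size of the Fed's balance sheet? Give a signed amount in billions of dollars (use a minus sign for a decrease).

+$340 billion

Government account inflow $358 billion: only the composition of liabilities changes → 0.
Asset purchase (from non-banks) $377 billion: a Fed asset is acquired → +$377B.
Discount-window repayment $37 billion: a Fed asset is shed → −$37B.
Net: 0 + 377 − 37 = +$340 billion.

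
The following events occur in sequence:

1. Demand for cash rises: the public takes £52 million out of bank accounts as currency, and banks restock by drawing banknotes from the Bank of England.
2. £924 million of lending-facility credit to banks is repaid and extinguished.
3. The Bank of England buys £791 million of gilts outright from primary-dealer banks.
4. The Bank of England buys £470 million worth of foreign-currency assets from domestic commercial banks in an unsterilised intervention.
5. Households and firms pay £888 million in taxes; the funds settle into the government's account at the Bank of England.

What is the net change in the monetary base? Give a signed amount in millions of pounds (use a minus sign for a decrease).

Bank of England balance sheet:
  Assets:      Securities +£791M, Loans to banks −£924M, Foreign assets +£470M
  Liabilities: Bank reserves −£603M, Currency in circulation +£52M, Government deposits +£888M
Commercial banking system:
  Assets:      Reserves at CB −£603M, Securities −£791M, Foreign assets −£470M
  Liabilities: Checkable deposits −£940M, Borrowings from CB −£924M
Monetary base = currency + reserves: +£52M + (−£603M) = -£551 million.

-£551 million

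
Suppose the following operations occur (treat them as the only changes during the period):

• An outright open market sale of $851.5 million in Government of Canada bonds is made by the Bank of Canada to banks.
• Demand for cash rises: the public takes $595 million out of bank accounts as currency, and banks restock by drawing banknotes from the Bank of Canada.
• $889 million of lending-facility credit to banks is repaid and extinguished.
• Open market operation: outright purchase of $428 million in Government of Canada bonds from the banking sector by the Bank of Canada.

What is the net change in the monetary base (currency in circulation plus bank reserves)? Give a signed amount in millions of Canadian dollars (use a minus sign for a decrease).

-$1312.5 million

Bank of Canada balance sheet:
  Assets:      Securities −$423.5M, Loans to banks −$889M
  Liabilities: Bank reserves −$1907.5M, Currency in circulation +$595M
Monetary base = currency + reserves: +$595M + (−$1907.5M) = -$1312.5 million.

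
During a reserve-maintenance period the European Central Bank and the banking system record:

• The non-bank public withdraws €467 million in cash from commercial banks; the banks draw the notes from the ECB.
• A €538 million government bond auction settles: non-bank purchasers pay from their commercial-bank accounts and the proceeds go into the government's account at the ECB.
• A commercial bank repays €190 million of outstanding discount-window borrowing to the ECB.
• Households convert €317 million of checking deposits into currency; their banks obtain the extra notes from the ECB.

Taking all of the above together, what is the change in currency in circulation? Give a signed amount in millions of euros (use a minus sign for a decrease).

+€784 million

Currency withdrawal €467 million: notes leave the central bank → +€467M.
Government account inflow €538 million: no currency enters or leaves circulation → 0.
Discount-window repayment €190 million: no currency enters or leaves circulation → 0.
Currency withdrawal €317 million: notes leave the central bank → +€317M.
Net: 467 + 0 + 0 + 317 = +€784 million.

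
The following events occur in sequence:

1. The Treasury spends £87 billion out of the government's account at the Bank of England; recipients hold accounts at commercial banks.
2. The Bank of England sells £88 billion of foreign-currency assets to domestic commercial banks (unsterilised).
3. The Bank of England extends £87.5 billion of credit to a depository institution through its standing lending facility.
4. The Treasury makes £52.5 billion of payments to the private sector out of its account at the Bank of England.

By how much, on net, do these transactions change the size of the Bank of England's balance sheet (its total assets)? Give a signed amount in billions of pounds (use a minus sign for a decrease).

-£0.5 billion

Bank of England balance sheet:
  Assets:      Loans to banks +£87.5B, Foreign assets −£88B
  Liabilities: Bank reserves +£139B, Government deposits −£139.5B
Commercial banking system:
  Assets:      Reserves at CB +£139B, Foreign assets +£88B
  Liabilities: Checkable deposits +£139.5B, Borrowings from CB +£87.5B
Change in total Bank of England assets = -£0.5 billion.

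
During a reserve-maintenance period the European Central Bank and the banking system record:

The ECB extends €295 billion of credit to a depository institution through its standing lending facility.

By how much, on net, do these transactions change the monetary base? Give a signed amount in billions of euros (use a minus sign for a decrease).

+€295 billion

ECB balance sheet:
  Assets:      Loans to banks +€295B
  Liabilities: Bank reserves +€295B
Commercial banking system:
  Assets:      Reserves at CB +€295B
  Liabilities: Borrowings from CB +€295B
Monetary base = currency + reserves: 0 + (+€295B) = +€295 billion.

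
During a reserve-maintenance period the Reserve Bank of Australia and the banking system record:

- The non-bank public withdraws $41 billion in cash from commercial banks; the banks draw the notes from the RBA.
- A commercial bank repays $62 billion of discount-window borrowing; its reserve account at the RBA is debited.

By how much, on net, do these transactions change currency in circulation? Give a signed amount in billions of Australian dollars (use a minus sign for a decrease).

+$41 billion

Currency withdrawal $41 billion: notes leave the central bank → +$41B.
Discount-window repayment $62 billion: no currency enters or leaves circulation → 0.
Net: 41 + 0 = +$41 billion.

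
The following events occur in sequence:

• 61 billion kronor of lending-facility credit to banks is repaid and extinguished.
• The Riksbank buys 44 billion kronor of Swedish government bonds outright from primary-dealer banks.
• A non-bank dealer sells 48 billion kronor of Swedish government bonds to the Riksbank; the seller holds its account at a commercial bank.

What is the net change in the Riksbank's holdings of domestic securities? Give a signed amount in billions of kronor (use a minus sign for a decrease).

Discount-window repayment 61 billion kronor: the Riksbank's securities portfolio is untouched → 0.
OMO purchase (from banks) 44 billion kronor: securities added to the Riksbank's portfolio → +44B.
Asset purchase (from non-banks) 48 billion kronor: securities added to the Riksbank's portfolio → +48B.
Net: 0 + 44 + 48 = +92 billion.

+92 billion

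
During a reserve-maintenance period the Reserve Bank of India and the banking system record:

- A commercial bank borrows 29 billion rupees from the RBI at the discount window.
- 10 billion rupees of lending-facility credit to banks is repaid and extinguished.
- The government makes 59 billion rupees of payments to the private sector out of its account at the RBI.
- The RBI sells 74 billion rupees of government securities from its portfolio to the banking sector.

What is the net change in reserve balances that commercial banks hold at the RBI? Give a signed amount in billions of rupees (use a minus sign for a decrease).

RBI balance sheet:
  Assets:      Securities −74B, Loans to banks +19B
  Liabilities: Bank reserves +4B, Government deposits −59B
Commercial banking system:
  Assets:      Reserves at CB +4B, Securities +74B
  Liabilities: Checkable deposits +59B, Borrowings from CB +19B
So the change in reserve balances that commercial banks hold at the RBI is +4 billion.

+4 billion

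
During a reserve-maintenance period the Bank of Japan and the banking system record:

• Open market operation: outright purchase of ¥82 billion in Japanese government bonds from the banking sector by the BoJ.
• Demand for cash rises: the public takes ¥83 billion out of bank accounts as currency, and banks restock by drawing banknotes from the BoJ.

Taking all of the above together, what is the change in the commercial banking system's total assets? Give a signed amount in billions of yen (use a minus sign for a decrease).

-¥83 billion

OMO purchase (from banks) ¥82 billion: just an asset swap on bank balance sheets → 0.
Currency withdrawal ¥83 billion: bank balance sheets shrink → −¥83B.
Net: 0 − 83 = -¥83 billion.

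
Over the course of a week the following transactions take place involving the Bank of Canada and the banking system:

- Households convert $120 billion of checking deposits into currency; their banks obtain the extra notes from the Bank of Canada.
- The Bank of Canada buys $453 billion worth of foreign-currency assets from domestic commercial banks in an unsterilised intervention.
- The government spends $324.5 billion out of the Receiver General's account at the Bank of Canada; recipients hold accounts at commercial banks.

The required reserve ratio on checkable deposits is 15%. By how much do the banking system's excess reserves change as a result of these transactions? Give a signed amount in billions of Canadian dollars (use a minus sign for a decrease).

Currency withdrawal $120 billion: reserves −$120B, deposits −$120B.
FX purchase $453 billion: reserves +$453B, deposits 0.
Government spending $324.5 billion: reserves +$324.5B, deposits +$324.5B.
Totals: Δreserves = +$657.5B, Δdeposits = +$204.5B.
Δrequired reserves = 15% × +$204.5B = +$30.675B.
Δexcess reserves = Δreserves − Δrequired = +$657.5B − (+$30.675B) = +$626.825 billion.

+$626.825 billion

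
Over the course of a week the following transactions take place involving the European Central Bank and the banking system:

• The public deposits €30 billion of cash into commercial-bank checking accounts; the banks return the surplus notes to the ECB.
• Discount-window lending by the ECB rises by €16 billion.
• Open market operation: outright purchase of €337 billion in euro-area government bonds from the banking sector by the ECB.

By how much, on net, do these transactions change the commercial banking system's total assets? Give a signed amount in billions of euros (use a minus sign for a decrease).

ECB balance sheet:
  Assets:      Securities +€337B, Loans to banks +€16B
  Liabilities: Bank reserves +€383B, Currency in circulation −€30B
Commercial banking system:
  Assets:      Reserves at CB +€383B, Securities −€337B
  Liabilities: Checkable deposits +€30B, Borrowings from CB +€16B
Change in total bank assets = +€46 billion.

+€46 billion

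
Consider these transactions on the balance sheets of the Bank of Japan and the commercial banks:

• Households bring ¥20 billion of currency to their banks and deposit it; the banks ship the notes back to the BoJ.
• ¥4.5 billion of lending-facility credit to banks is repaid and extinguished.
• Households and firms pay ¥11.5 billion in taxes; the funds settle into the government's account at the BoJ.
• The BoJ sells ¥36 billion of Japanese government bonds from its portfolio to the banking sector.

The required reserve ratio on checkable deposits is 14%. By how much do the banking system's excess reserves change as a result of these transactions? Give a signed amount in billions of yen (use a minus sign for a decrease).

-¥33.19 billion

Currency deposit ¥20 billion: reserves +¥20B, deposits +¥20B.
Discount-window repayment ¥4.5 billion: reserves −¥4.5B, deposits 0.
Government account inflow ¥11.5 billion: reserves −¥11.5B, deposits −¥11.5B.
OMO sale (to banks) ¥36 billion: reserves −¥36B, deposits 0.
Totals: Δreserves = −¥32B, Δdeposits = +¥8.5B.
Δrequired reserves = 14% × +¥8.5B = +¥1.19B.
Δexcess reserves = Δreserves − Δrequired = −¥32B − (+¥1.19B) = -¥33.19 billion.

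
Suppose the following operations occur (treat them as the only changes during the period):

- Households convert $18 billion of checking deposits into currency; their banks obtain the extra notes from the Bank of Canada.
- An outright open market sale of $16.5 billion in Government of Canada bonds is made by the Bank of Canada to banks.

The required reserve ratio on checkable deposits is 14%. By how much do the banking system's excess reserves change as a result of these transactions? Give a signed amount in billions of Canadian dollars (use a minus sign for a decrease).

Currency withdrawal $18 billion: reserves −$18B, deposits −$18B.
OMO sale (to banks) $16.5 billion: reserves −$16.5B, deposits 0.
Totals: Δreserves = −$34.5B, Δdeposits = −$18B.
Δrequired reserves = 14% × −$18B = −$2.52B.
Δexcess reserves = Δreserves − Δrequired = −$34.5B − (−$2.52B) = -$31.98 billion.

-$31.98 billion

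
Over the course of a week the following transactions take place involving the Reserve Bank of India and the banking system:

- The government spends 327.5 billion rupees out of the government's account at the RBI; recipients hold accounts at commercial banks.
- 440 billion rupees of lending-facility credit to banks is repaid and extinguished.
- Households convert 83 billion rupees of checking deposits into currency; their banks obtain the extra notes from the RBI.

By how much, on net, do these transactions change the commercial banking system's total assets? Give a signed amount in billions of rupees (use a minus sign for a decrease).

Government spending 327.5 billion rupees: bank balance sheets expand → +327.5B.
Discount-window repayment 440 billion rupees: bank balance sheets shrink → −440B.
Currency withdrawal 83 billion rupees: bank balance sheets shrink → −83B.
Net: 327.5 − 440 − 83 = -195.5 billion.

-195.5 billion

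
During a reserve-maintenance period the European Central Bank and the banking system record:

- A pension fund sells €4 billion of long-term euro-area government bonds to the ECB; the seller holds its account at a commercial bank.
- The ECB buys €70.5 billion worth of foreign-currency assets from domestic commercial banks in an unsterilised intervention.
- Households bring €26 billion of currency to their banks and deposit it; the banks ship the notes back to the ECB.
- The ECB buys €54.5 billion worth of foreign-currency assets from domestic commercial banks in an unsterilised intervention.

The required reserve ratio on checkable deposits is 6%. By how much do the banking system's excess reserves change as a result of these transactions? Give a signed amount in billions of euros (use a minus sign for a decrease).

Asset purchase (from non-banks) €4 billion: reserves +€4B, deposits +€4B.
FX purchase €70.5 billion: reserves +€70.5B, deposits 0.
Currency deposit €26 billion: reserves +€26B, deposits +€26B.
FX purchase €54.5 billion: reserves +€54.5B, deposits 0.
Totals: Δreserves = +€155B, Δdeposits = +€30B.
Δrequired reserves = 6% × +€30B = +€1.8B.
Δexcess reserves = Δreserves − Δrequired = +€155B − (+€1.8B) = +€153.2 billion.

+€153.2 billion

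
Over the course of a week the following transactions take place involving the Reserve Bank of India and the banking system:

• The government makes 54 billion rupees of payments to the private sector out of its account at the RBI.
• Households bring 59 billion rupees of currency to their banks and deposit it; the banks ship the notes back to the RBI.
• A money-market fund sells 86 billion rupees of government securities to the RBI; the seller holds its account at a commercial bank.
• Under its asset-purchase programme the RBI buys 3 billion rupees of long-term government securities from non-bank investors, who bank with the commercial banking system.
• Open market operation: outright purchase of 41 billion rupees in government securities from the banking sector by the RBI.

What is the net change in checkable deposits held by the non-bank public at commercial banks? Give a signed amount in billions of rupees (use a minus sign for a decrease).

+202 billion

Government spending 54 billion rupees: non-bank counterparties' bank balances rise → +54B.
Currency deposit 59 billion rupees: non-bank counterparties' bank balances rise → +59B.
Asset purchase (from non-banks) 86 billion rupees: non-bank counterparties' bank balances rise → +86B.
Asset purchase (from non-banks) 3 billion rupees: non-bank counterparties' bank balances rise → +3B.
OMO purchase (from banks) 41 billion rupees: the counterparty is a bank, so public deposits are unchanged → 0.
Net: 54 + 59 + 86 + 3 + 0 = +202 billion.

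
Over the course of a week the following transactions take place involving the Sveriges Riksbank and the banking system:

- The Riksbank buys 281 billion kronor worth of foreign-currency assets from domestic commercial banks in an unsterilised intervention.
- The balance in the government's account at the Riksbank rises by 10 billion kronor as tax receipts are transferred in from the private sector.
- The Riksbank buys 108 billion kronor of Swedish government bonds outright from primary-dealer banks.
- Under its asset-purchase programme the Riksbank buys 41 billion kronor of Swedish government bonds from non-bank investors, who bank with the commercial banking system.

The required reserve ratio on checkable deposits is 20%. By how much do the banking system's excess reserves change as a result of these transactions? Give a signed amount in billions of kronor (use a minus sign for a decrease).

FX purchase 281 billion kronor: reserves +281B, deposits 0.
Government account inflow 10 billion kronor: reserves −10B, deposits −10B.
OMO purchase (from banks) 108 billion kronor: reserves +108B, deposits 0.
Asset purchase (from non-banks) 41 billion kronor: reserves +41B, deposits +41B.
Totals: Δreserves = +420B, Δdeposits = +31B.
Δrequired reserves = 20% × +31B = +6.2B.
Δexcess reserves = Δreserves − Δrequired = +420B − (+6.2B) = +413.8 billion.

+413.8 billion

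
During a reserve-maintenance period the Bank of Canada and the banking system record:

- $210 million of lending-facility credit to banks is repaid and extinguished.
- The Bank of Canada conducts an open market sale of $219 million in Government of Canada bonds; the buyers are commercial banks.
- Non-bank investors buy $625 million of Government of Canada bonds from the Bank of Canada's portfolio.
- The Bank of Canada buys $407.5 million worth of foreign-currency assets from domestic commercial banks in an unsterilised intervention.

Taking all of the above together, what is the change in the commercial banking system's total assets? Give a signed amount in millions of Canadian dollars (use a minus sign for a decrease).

Discount-window repayment $210 million: bank balance sheets shrink → −$210M.
OMO sale (to banks) $219 million: just an asset swap on bank balance sheets → 0.
Asset sale (to non-banks) $625 million: bank balance sheets shrink → −$625M.
FX purchase $407.5 million: just an asset swap on bank balance sheets → 0.
Net: −210 + 0 − 625 + 0 = -$835 million.

-$835 million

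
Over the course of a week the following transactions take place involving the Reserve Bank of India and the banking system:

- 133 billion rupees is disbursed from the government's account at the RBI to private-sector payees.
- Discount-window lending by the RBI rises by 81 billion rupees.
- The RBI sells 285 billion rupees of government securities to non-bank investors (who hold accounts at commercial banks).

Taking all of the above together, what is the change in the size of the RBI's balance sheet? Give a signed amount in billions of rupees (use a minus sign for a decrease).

-204 billion

RBI balance sheet:
  Assets:      Securities −285B, Loans to banks +81B
  Liabilities: Bank reserves −71B, Government deposits −133B
Commercial banking system:
  Assets:      Reserves at CB −71B
  Liabilities: Checkable deposits −152B, Borrowings from CB +81B
Change in total RBI assets = -204 billion.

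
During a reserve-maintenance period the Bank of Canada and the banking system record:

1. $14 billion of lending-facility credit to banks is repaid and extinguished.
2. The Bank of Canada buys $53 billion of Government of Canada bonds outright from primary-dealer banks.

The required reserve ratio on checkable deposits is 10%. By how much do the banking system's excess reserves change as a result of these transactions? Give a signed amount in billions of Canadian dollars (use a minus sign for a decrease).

Discount-window repayment $14 billion: reserves −$14B, deposits 0.
OMO purchase (from banks) $53 billion: reserves +$53B, deposits 0.
Totals: Δreserves = +$39B, Δdeposits = 0.
Δrequired reserves = 10% × 0 = 0.
Δexcess reserves = Δreserves − Δrequired = +$39B − (0) = +$39 billion.

+$39 billion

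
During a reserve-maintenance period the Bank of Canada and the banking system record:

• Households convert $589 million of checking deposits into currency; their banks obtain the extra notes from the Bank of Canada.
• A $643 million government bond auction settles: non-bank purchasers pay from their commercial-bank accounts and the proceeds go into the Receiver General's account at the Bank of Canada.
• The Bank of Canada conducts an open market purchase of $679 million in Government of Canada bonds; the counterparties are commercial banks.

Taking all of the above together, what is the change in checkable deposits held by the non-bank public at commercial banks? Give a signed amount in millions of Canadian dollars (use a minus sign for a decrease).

Currency withdrawal $589 million: non-bank counterparties' bank balances fall → −$589M.
Government account inflow $643 million: non-bank counterparties' bank balances fall → −$643M.
OMO purchase (from banks) $679 million: the counterparty is a bank, so public deposits are unchanged → 0.
Net: −589 − 643 + 0 = -$1232 million.

-$1232 million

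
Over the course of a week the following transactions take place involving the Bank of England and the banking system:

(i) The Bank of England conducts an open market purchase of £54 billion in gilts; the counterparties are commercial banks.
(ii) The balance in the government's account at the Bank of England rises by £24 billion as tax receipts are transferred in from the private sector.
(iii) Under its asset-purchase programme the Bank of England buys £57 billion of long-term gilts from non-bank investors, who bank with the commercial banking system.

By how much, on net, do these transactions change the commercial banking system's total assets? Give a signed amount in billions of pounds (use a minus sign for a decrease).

OMO purchase (from banks) £54 billion: just an asset swap on bank balance sheets → 0.
Government account inflow £24 billion: bank balance sheets shrink → −£24B.
Asset purchase (from non-banks) £57 billion: bank balance sheets expand → +£57B.
Net: 0 − 24 + 57 = +£33 billion.

+£33 billion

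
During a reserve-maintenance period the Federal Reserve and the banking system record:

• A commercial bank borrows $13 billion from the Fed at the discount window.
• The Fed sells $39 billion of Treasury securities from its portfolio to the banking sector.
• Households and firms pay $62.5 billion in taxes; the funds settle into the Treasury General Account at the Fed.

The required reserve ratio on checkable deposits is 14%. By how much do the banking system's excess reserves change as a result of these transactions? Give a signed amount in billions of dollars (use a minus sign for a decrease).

Discount-window loan $13 billion: reserves +$13B, deposits 0.
OMO sale (to banks) $39 billion: reserves −$39B, deposits 0.
Government account inflow $62.5 billion: reserves −$62.5B, deposits −$62.5B.
Totals: Δreserves = −$88.5B, Δdeposits = −$62.5B.
Δrequired reserves = 14% × −$62.5B = −$8.75B.
Δexcess reserves = Δreserves − Δrequired = −$88.5B − (−$8.75B) = -$79.75 billion.

-$79.75 billion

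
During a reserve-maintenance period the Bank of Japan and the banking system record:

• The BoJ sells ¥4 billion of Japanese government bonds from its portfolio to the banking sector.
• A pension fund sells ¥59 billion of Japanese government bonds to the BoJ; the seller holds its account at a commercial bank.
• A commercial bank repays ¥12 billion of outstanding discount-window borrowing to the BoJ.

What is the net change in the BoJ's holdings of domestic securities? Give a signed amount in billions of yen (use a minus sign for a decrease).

BoJ balance sheet:
  Assets:      Securities +¥55B, Loans to banks −¥12B
  Liabilities: Bank reserves +¥43B
Commercial banking system:
  Assets:      Reserves at CB +¥43B, Securities +¥4B
  Liabilities: Checkable deposits +¥59B, Borrowings from CB −¥12B
So the change in the BoJ's holdings of domestic securities is +¥55 billion.

+¥55 billion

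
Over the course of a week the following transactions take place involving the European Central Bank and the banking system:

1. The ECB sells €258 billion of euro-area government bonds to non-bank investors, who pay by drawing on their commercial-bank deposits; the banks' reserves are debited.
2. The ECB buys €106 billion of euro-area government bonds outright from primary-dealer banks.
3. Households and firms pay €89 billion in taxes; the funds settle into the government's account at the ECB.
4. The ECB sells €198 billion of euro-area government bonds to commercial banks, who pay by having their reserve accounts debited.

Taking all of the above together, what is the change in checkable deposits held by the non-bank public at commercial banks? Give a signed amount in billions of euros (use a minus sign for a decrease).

-€347 billion

Asset sale (to non-banks) €258 billion: non-bank counterparties' bank balances fall → −€258B.
OMO purchase (from banks) €106 billion: the counterparty is a bank, so public deposits are unchanged → 0.
Government account inflow €89 billion: non-bank counterparties' bank balances fall → −€89B.
OMO sale (to banks) €198 billion: the counterparty is a bank, so public deposits are unchanged → 0.
Net: −258 + 0 − 89 + 0 = -€347 billion.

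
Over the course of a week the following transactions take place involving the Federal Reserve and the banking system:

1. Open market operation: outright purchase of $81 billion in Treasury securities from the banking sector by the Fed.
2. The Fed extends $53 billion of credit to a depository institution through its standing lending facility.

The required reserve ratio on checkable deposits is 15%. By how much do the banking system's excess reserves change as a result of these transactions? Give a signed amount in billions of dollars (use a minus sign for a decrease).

+$134 billion

OMO purchase (from banks) $81 billion: reserves +$81B, deposits 0.
Discount-window loan $53 billion: reserves +$53B, deposits 0.
Totals: Δreserves = +$134B, Δdeposits = 0.
Δrequired reserves = 15% × 0 = 0.
Δexcess reserves = Δreserves − Δrequired = +$134B − (0) = +$134 billion.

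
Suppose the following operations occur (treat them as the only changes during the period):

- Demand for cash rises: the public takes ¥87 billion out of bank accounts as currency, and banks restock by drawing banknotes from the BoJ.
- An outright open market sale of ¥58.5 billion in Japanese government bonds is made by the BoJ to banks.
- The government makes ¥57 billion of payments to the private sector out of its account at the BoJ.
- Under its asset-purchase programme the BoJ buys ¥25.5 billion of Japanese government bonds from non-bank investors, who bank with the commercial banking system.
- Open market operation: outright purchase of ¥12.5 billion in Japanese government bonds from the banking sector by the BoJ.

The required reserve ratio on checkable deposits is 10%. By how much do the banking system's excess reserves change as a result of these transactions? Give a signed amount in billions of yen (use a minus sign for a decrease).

-¥50.05 billion

Currency withdrawal ¥87 billion: reserves −¥87B, deposits −¥87B.
OMO sale (to banks) ¥58.5 billion: reserves −¥58.5B, deposits 0.
Government spending ¥57 billion: reserves +¥57B, deposits +¥57B.
Asset purchase (from non-banks) ¥25.5 billion: reserves +¥25.5B, deposits +¥25.5B.
OMO purchase (from banks) ¥12.5 billion: reserves +¥12.5B, deposits 0.
Totals: Δreserves = −¥50.5B, Δdeposits = −¥4.5B.
Δrequired reserves = 10% × −¥4.5B = −¥0.45B.
Δexcess reserves = Δreserves − Δrequired = −¥50.5B − (−¥0.45B) = -¥50.05 billion.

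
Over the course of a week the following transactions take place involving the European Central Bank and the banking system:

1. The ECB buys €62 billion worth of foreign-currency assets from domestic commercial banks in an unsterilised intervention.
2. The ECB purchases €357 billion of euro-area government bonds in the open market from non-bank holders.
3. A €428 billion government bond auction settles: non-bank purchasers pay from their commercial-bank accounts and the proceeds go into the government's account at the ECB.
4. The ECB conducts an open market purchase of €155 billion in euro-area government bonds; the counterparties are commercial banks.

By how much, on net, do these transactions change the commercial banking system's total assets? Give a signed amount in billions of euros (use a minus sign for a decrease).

FX purchase €62 billion: just an asset swap on bank balance sheets → 0.
Asset purchase (from non-banks) €357 billion: bank balance sheets expand → +€357B.
Government account inflow €428 billion: bank balance sheets shrink → −€428B.
OMO purchase (from banks) €155 billion: just an asset swap on bank balance sheets → 0.
Net: 0 + 357 − 428 + 0 = -€71 billion.

-€71 billion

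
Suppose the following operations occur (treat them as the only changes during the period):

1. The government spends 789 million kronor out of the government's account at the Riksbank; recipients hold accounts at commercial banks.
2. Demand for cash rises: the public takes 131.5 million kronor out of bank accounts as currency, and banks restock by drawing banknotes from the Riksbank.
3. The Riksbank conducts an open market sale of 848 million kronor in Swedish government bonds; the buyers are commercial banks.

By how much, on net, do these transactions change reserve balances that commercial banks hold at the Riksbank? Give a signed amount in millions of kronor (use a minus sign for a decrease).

-190.5 million

Government spending 789 million kronor: government payments flow into bank reserve accounts → +789M.
Currency withdrawal 131.5 million kronor: banks swap reserves for currency → −131.5M.
OMO sale (to banks) 848 million kronor: the buying banks pay out of their reserve balances → −848M.
Net: 789 − 131.5 − 848 = -190.5 million.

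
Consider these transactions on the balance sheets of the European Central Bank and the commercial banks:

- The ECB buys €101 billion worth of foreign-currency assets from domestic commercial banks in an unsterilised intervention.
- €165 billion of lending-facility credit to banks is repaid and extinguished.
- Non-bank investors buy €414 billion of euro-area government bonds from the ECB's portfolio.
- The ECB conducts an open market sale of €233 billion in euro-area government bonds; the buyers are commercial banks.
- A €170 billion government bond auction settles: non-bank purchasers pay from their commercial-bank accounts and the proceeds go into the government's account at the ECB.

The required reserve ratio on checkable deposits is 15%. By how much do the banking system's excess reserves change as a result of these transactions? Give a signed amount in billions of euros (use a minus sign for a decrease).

-€793.4 billion

FX purchase €101 billion: reserves +€101B, deposits 0.
Discount-window repayment €165 billion: reserves −€165B, deposits 0.
Asset sale (to non-banks) €414 billion: reserves −€414B, deposits −€414B.
OMO sale (to banks) €233 billion: reserves −€233B, deposits 0.
Government account inflow €170 billion: reserves −€170B, deposits −€170B.
Totals: Δreserves = −€881B, Δdeposits = −€584B.
Δrequired reserves = 15% × −€584B = −€87.6B.
Δexcess reserves = Δreserves − Δrequired = −€881B − (−€87.6B) = -€793.4 billion.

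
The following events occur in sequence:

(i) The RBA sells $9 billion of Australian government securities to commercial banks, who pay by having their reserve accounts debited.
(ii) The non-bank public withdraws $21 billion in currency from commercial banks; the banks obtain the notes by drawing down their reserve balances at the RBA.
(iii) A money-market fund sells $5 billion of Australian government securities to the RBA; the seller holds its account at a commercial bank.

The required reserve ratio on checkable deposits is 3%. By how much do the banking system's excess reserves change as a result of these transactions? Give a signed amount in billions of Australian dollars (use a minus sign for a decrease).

OMO sale (to banks) $9 billion: reserves −$9B, deposits 0.
Currency withdrawal $21 billion: reserves −$21B, deposits −$21B.
Asset purchase (from non-banks) $5 billion: reserves +$5B, deposits +$5B.
Totals: Δreserves = −$25B, Δdeposits = −$16B.
Δrequired reserves = 3% × −$16B = −$0.48B.
Δexcess reserves = Δreserves − Δrequired = −$25B − (−$0.48B) = -$24.52 billion.

-$24.52 billion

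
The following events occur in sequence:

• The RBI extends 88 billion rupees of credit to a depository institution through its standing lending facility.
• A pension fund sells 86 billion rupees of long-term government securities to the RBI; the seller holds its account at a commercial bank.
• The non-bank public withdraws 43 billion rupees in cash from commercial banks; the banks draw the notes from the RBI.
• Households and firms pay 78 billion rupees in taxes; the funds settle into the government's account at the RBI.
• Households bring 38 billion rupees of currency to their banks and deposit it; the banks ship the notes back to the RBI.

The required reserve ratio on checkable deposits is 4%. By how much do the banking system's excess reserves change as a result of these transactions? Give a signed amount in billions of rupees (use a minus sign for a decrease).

Discount-window loan 88 billion rupees: reserves +88B, deposits 0.
Asset purchase (from non-banks) 86 billion rupees: reserves +86B, deposits +86B.
Currency withdrawal 43 billion rupees: reserves −43B, deposits −43B.
Government account inflow 78 billion rupees: reserves −78B, deposits −78B.
Currency deposit 38 billion rupees: reserves +38B, deposits +38B.
Totals: Δreserves = +91B, Δdeposits = +3B.
Δrequired reserves = 4% × +3B = +0.12B.
Δexcess reserves = Δreserves − Δrequired = +91B − (+0.12B) = +90.88 billion.

+90.88 billion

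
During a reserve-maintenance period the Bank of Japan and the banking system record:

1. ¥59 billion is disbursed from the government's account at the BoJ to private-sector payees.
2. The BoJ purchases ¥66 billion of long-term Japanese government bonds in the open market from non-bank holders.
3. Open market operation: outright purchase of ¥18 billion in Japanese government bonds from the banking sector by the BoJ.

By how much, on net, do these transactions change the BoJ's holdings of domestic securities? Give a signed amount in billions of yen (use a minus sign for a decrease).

+¥84 billion

Government spending ¥59 billion: the BoJ's securities portfolio is untouched → 0.
Asset purchase (from non-banks) ¥66 billion: securities added to the BoJ's portfolio → +¥66B.
OMO purchase (from banks) ¥18 billion: securities added to the BoJ's portfolio → +¥18B.
Net: 0 + 66 + 18 = +¥84 billion.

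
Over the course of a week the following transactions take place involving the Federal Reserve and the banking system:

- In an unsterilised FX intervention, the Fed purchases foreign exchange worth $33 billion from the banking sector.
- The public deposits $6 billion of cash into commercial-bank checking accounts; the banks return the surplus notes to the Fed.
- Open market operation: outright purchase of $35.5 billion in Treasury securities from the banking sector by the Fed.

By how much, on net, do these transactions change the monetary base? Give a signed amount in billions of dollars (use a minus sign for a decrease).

Fed balance sheet:
  Assets:      Securities +$35.5B, Foreign assets +$33B
  Liabilities: Bank reserves +$74.5B, Currency in circulation −$6B
Monetary base = currency + reserves: −$6B + (+$74.5B) = +$68.5 billion.

+$68.5 billion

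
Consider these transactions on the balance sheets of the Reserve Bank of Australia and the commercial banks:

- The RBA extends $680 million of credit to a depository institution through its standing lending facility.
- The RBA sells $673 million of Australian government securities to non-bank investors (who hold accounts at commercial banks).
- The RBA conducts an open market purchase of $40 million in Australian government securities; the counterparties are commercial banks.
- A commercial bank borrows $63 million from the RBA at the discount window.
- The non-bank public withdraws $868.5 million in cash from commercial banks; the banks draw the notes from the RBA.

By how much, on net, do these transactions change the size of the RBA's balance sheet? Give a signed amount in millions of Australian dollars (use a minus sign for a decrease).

+$110 million

Discount-window loan $680 million: an RBA asset is acquired → +$680M.
Asset sale (to non-banks) $673 million: an RBA asset is shed → −$673M.
OMO purchase (from banks) $40 million: an RBA asset is acquired → +$40M.
Discount-window loan $63 million: an RBA asset is acquired → +$63M.
Currency withdrawal $868.5 million: only the composition of liabilities changes → 0.
Net: 680 − 673 + 40 + 63 + 0 = +$110 million.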